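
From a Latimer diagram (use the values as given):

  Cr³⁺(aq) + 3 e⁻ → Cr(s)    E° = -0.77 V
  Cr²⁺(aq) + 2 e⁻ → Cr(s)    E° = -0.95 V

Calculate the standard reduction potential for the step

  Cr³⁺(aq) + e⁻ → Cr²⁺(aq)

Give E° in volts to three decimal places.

Sequential free energies add, so n₃E°₃ = n₁E°₁ + n₂E°₂.
With n₃ = 3, and the known step contributing 2×(-0.95) V, the unknown satisfies 1·E° = 3×(-0.77) − 2×(-0.95) = -0.410.
E° = -0.410 / 1 = -0.410 V.

-0.410 V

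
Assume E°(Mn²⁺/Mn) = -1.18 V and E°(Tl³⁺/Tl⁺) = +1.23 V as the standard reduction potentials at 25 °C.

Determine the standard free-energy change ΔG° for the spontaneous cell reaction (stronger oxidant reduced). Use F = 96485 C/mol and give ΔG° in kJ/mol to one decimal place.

Tl³⁺/Tl⁺ (E° = +1.23 V) is the cathode; Mn²⁺/Mn (E° = -1.18 V) is the anode, so E°cell = +2.41 V.
Balancing electrons gives n = 2 (lcm of 2 and 2).
ΔG° = −nFE° = −(2)(96485)(+2.41) = -465,058 J = -465.1 kJ/mol.

-465.1 kJ/mol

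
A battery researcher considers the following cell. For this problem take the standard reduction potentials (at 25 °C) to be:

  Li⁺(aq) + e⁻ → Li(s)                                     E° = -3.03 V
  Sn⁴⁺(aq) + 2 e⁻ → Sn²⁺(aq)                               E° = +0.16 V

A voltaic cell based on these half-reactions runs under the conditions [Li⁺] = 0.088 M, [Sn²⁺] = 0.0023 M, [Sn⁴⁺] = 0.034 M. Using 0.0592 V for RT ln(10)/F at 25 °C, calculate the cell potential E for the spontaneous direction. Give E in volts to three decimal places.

Sn⁴⁺/Sn²⁺ is the cathode (higher E°), Li⁺/Li the anode: E°cell = +0.16 − (-3.03) = +3.19 V, n = 2.
Overall: Sn⁴⁺(aq) + 2 Li(s) → Sn²⁺(aq) + 2 Li⁺(aq)
Q = [Sn²⁺]·[Li⁺]^2 / ([Sn⁴⁺]); log Q = -3.281.
E = E° − (0.0592/n) log Q = +3.19 − (0.0592/2)(-3.281) = +3.287 V.

+3.287 V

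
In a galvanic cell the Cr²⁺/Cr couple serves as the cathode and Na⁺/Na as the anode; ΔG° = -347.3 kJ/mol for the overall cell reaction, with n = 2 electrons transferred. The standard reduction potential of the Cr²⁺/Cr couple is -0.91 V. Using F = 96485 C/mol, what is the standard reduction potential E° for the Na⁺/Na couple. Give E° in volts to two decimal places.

E°cell = −ΔG°/(nF) = −(-347.3×10³)/((2)(96485)) = +1.800 V.
Since Cr²⁺/Cr is the cathode and Na⁺/Na the anode, E°cell = E°(Cr²⁺/Cr) − E°(Na⁺/Na).
So E°(Na⁺/Na) = E°(Cr²⁺/Cr) − E°cell = (-0.91) − (+1.800) = -2.71 V.

-2.71 V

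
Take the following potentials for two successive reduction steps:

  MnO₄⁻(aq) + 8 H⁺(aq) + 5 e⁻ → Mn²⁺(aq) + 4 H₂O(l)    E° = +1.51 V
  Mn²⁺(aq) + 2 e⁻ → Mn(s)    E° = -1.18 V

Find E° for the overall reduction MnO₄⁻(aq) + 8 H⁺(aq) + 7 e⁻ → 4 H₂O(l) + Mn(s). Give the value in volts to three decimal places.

+0.741 V

Adding the free-energy changes (−nFE°) of the two steps gives −n₃FE°₃ = −n₁FE°₁ − n₂FE°₂.
E°₃ = (5×+1.51 + 2×-1.18) / 7 = (+5.190) / 7 = +0.741 V.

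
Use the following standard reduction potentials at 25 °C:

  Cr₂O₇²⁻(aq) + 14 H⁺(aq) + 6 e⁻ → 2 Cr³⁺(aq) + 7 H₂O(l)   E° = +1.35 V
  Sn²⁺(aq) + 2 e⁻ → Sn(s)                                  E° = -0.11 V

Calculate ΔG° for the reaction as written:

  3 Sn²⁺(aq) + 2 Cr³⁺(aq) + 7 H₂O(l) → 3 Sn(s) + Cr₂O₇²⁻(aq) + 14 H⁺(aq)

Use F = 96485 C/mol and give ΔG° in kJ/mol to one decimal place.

+845.2 kJ/mol

As written, Sn²⁺/Sn is reduced (cathode) and Cr₂O₇²⁻/Cr³⁺ is oxidised (anode), so E°cell = (-0.11) − (+1.35) = -1.46 V.
Balancing electrons gives n = 6.
ΔG° = −nFE° = −(6)(96485)(-1.46) = 845,209 J = +845.2 kJ/mol.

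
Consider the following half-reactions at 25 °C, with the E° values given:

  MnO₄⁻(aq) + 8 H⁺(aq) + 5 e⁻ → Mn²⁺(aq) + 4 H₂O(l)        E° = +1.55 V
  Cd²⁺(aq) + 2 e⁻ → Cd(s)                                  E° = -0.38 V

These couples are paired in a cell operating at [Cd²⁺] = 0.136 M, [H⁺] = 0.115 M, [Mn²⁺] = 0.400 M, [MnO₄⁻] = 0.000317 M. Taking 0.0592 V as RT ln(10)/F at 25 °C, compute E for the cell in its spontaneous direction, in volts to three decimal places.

MnO₄⁻/Mn²⁺ is the cathode (higher E°), Cd²⁺/Cd the anode: E°cell = +1.55 − (-0.38) = +1.93 V, n = 10.
Overall: 2 MnO₄⁻(aq) + 16 H⁺(aq) + 5 Cd(s) → 2 Mn²⁺(aq) + 8 H₂O(l) + 5 Cd²⁺(aq)
Q = [Mn²⁺]^2·[Cd²⁺]^5 / ([MnO₄⁻]^2·[H⁺]^16); log Q = 16.899.
E = E° − (0.0592/n) log Q = +1.93 − (0.0592/10)(16.899) = +1.830 V.

+1.830 V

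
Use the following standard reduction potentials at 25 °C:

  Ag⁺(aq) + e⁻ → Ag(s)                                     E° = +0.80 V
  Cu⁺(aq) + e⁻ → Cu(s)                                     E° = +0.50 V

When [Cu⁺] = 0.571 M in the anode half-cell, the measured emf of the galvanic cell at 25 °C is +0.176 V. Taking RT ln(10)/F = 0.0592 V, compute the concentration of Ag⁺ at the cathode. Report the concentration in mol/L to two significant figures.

0.0046 M

Ag⁺/Ag is the cathode, Cu⁺/Cu the anode: E°cell = +0.30 V, n = 1.
Overall reaction: Ag⁺(aq) + Cu(s) → Ag(s) + Cu⁺(aq); Q = [Cu⁺]^1/[Ag⁺]^1.
From E = E° − (0.0592/n) log Q: log Q = (E° − E)·n/0.0592 = (+0.30 − (+0.176))·1/0.0592 = 2.0946.
So 1·log[Ag⁺] = 1·log(0.571) − log Q = -0.2434 − (2.0946) = -2.3380; [Ag⁺] = 10^(-2.3380) ≈ 0.0046 M.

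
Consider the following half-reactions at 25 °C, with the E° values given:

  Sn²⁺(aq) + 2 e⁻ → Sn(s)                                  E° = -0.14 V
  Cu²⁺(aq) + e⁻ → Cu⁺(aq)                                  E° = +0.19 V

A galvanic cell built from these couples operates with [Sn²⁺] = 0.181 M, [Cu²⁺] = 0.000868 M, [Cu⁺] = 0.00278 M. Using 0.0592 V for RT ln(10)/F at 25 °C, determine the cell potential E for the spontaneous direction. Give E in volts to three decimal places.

Cu²⁺/Cu⁺ is the cathode (higher E°), Sn²⁺/Sn the anode: E°cell = +0.19 − (-0.14) = +0.33 V, n = 2.
Overall: 2 Cu²⁺(aq) + Sn(s) → 2 Cu⁺(aq) + Sn²⁺(aq)
Q = [Cu⁺]^2·[Sn²⁺] / ([Cu²⁺]^2); log Q = 0.269.
E = E° − (0.0592/n) log Q = +0.33 − (0.0592/2)(0.269) = +0.322 V.

+0.322 V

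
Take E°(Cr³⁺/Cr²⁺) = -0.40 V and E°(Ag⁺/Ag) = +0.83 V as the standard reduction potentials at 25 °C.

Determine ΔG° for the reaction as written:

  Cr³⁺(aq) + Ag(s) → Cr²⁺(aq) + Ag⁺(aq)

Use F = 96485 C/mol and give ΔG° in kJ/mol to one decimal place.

+118.7 kJ/mol

As written, Cr³⁺/Cr²⁺ is reduced (cathode) and Ag⁺/Ag is oxidised (anode), so E°cell = (-0.40) − (+0.83) = -1.23 V.
Balancing electrons gives n = 1.
ΔG° = −nFE° = −(1)(96485)(-1.23) = 118,677 J = +118.7 kJ/mol.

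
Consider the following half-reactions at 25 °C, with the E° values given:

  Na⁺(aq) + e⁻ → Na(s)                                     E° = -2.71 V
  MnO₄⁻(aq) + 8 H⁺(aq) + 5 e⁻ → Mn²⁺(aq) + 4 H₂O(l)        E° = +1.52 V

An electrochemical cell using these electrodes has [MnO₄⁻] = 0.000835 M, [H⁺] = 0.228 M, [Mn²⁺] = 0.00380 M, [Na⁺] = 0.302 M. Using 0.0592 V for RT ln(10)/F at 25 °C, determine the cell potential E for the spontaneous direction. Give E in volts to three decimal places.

+4.192 V

MnO₄⁻/Mn²⁺ is the cathode (higher E°), Na⁺/Na the anode: E°cell = +1.52 − (-2.71) = +4.23 V, n = 5.
Overall: MnO₄⁻(aq) + 8 H⁺(aq) + 5 Na(s) → Mn²⁺(aq) + 4 H₂O(l) + 5 Na⁺(aq)
Q = [Mn²⁺]·[Na⁺]^5 / ([MnO₄⁻]·[H⁺]^8); log Q = 3.195.
E = E° − (0.0592/n) log Q = +4.23 − (0.0592/5)(3.195) = +4.192 V.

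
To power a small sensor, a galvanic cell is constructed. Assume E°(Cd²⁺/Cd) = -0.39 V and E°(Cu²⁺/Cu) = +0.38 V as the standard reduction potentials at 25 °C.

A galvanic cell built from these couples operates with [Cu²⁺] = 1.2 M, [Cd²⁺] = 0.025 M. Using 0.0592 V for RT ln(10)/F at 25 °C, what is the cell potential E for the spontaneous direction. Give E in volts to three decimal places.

+0.820 V

Cu²⁺/Cu is the cathode (higher E°), Cd²⁺/Cd the anode: E°cell = +0.38 − (-0.39) = +0.77 V, n = 2.
Overall: Cu²⁺(aq) + Cd(s) → Cu(s) + Cd²⁺(aq)
Q = [Cd²⁺] / ([Cu²⁺]); log Q = -1.681.
E = E° − (0.0592/n) log Q = +0.77 − (0.0592/2)(-1.681) = +0.820 V.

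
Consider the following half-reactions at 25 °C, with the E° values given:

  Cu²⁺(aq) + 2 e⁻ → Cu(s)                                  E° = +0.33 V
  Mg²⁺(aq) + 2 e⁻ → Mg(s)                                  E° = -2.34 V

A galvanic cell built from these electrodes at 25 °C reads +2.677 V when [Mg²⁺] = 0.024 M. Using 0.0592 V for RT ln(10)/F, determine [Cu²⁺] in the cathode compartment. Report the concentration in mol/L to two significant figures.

0.041 M

Cu²⁺/Cu is the cathode, Mg²⁺/Mg the anode: E°cell = +2.67 V, n = 2.
Overall reaction: Cu²⁺(aq) + Mg(s) → Cu(s) + Mg²⁺(aq); Q = [Mg²⁺]^1/[Cu²⁺]^1.
From E = E° − (0.0592/n) log Q: log Q = (E° − E)·n/0.0592 = (+2.67 − (+2.677))·2/0.0592 = -0.2365.
So 1·log[Cu²⁺] = 1·log(0.024) − log Q = -1.6198 − (-0.2365) = -1.3833; [Cu²⁺] = 10^(-1.3833) ≈ 0.041 M.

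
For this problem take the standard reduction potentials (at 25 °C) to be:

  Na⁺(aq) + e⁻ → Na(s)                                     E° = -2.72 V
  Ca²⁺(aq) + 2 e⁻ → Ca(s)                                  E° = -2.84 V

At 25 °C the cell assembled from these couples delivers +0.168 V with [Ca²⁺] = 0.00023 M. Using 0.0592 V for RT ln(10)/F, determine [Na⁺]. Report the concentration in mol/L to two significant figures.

Na⁺/Na is the cathode, Ca²⁺/Ca the anode: E°cell = +0.12 V, n = 2.
Overall reaction: 2 Na⁺(aq) + Ca(s) → 2 Na(s) + Ca²⁺(aq); Q = [Ca²⁺]^1/[Na⁺]^2.
From E = E° − (0.0592/n) log Q: log Q = (E° − E)·n/0.0592 = (+0.12 − (+0.168))·2/0.0592 = -1.6216.
So 2·log[Na⁺] = 1·log(0.00023) − log Q = -3.6383 − (-1.6216) = -2.0167; log[Na⁺] = -2.0167 / 2 = -1.0084; [Na⁺] = 10^(-1.0084) ≈ 0.098 M.

0.098 M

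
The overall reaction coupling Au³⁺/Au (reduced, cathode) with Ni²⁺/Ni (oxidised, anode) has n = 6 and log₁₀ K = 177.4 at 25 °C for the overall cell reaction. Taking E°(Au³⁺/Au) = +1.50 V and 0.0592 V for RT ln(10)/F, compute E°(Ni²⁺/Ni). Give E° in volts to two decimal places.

E°cell = (0.0592/n)·log K = (0.0592/6)(177.4) = +1.750 V.
Since Au³⁺/Au is the cathode and Ni²⁺/Ni the anode, E°cell = E°(Au³⁺/Au) − E°(Ni²⁺/Ni).
So E°(Ni²⁺/Ni) = E°(Au³⁺/Au) − E°cell = (+1.50) − (+1.750) = -0.25 V.

-0.25 V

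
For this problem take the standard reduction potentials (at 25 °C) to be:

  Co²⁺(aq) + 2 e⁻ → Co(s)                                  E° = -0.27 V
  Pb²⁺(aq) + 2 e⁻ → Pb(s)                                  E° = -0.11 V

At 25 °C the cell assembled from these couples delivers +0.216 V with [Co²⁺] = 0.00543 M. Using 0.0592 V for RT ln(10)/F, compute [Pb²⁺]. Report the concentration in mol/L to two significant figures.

Pb²⁺/Pb is the cathode, Co²⁺/Co the anode: E°cell = +0.16 V, n = 2.
Overall reaction: Pb²⁺(aq) + Co(s) → Pb(s) + Co²⁺(aq); Q = [Co²⁺]^1/[Pb²⁺]^1.
From E = E° − (0.0592/n) log Q: log Q = (E° − E)·n/0.0592 = (+0.16 − (+0.216))·2/0.0592 = -1.8919.
So 1·log[Pb²⁺] = 1·log(0.00543) − log Q = -2.2652 − (-1.8919) = -0.3733; [Pb²⁺] = 10^(-0.3733) ≈ 0.42 M.

0.42 M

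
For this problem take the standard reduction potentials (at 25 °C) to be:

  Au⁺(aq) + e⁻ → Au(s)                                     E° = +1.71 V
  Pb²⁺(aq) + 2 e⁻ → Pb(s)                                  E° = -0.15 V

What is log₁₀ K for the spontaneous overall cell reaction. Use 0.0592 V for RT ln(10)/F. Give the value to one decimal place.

Cathode: Au⁺/Au; anode: Pb²⁺/Pb. E°cell = +1.86 V, n = 2.
log K = nE°cell / 0.0592 = (2)(+1.86) / 0.0592 = 62.8.

62.8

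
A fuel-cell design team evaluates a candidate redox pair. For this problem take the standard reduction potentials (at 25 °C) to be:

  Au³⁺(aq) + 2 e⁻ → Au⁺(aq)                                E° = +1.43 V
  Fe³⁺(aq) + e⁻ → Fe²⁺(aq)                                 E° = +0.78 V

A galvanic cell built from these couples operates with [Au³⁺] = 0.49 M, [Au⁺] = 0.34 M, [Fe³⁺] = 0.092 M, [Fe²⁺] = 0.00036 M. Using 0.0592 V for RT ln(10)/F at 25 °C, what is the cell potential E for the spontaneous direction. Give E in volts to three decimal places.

Au³⁺/Au⁺ is the cathode (higher E°), Fe³⁺/Fe²⁺ the anode: E°cell = +1.43 − (+0.78) = +0.65 V, n = 2.
Overall: Au³⁺(aq) + 2 Fe²⁺(aq) → Au⁺(aq) + 2 Fe³⁺(aq)
Q = [Au⁺]·[Fe³⁺]^2 / ([Au³⁺]·[Fe²⁺]^2); log Q = 4.656.
E = E° − (0.0592/n) log Q = +0.65 − (0.0592/2)(4.656) = +0.512 V.

+0.512 V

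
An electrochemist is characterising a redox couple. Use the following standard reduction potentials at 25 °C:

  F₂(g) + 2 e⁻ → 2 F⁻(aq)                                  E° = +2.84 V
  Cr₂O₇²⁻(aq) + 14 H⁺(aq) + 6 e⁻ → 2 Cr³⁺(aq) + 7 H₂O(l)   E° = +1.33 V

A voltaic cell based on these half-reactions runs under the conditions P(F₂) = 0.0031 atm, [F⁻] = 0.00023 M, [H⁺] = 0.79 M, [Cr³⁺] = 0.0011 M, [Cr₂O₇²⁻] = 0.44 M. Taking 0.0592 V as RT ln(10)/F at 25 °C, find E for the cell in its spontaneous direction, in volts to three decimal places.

+1.610 V

F₂/F⁻ is the cathode (higher E°), Cr₂O₇²⁻/Cr³⁺ the anode: E°cell = +2.84 − (+1.33) = +1.51 V, n = 6.
Overall: 3 F₂(g) + 2 Cr³⁺(aq) + 7 H₂O(l) → 6 F⁻(aq) + Cr₂O₇²⁻(aq) + 14 H⁺(aq)
Q = [F⁻]^6·[Cr₂O₇²⁻]·[H⁺]^14 / (P(F₂)^3·[Cr³⁺]^2); log Q = -10.176.
E = E° − (0.0592/n) log Q = +1.51 − (0.0592/6)(-10.176) = +1.610 V.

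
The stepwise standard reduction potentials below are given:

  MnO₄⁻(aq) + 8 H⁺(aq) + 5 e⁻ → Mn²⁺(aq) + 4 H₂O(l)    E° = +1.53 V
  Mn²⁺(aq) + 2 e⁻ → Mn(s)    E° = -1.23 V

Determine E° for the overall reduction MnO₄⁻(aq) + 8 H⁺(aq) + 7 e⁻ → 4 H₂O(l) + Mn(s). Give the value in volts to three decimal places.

+0.741 V

Standard free energies of sequential steps add: ΔG°₃ = ΔG°₁ + ΔG°₂, so n₃E°₃ = n₁E°₁ + n₂E°₂.
E°₃ = (5×+1.53 + 2×-1.23) / 7 = (+5.190) / 7 = +0.741 V.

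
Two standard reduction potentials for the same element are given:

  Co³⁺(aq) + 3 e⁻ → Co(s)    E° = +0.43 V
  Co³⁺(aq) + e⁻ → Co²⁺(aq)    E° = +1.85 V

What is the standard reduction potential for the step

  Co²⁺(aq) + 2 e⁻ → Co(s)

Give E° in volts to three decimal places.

Sequential free energies add, so n₃E°₃ = n₁E°₁ + n₂E°₂.
With n₃ = 3, and the known step contributing 1×(+1.85) V, the unknown satisfies 2·E° = 3×(+0.43) − 1×(+1.85) = -0.560.
E° = -0.560 / 2 = -0.280 V.

-0.280 V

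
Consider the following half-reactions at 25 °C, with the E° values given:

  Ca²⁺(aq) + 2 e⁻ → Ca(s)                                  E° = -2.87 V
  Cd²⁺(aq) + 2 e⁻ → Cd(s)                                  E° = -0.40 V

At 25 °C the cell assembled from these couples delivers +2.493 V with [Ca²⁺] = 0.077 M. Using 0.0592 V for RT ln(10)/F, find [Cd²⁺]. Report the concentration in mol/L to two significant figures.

0.46 M

Cd²⁺/Cd is the cathode, Ca²⁺/Ca the anode: E°cell = +2.47 V, n = 2.
Overall reaction: Cd²⁺(aq) + Ca(s) → Cd(s) + Ca²⁺(aq); Q = [Ca²⁺]^1/[Cd²⁺]^1.
From E = E° − (0.0592/n) log Q: log Q = (E° − E)·n/0.0592 = (+2.47 − (+2.493))·2/0.0592 = -0.7770.
So 1·log[Cd²⁺] = 1·log(0.077) − log Q = -1.1135 − (-0.7770) = -0.3365; [Cd²⁺] = 10^(-0.3365) ≈ 0.46 M.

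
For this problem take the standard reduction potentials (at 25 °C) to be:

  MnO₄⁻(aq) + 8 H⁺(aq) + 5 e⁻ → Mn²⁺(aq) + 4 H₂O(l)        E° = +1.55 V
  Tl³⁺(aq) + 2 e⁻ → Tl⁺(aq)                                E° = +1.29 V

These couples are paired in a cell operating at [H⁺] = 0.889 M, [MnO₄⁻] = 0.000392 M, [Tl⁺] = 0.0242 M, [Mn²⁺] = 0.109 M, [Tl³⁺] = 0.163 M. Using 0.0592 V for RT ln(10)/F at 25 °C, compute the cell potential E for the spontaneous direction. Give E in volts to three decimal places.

+0.202 V

MnO₄⁻/Mn²⁺ is the cathode (higher E°), Tl³⁺/Tl⁺ the anode: E°cell = +1.55 − (+1.29) = +0.26 V, n = 10.
Overall: 2 MnO₄⁻(aq) + 16 H⁺(aq) + 5 Tl⁺(aq) → 2 Mn²⁺(aq) + 8 H₂O(l) + 5 Tl³⁺(aq)
Q = [Mn²⁺]^2·[Tl³⁺]^5 / ([MnO₄⁻]^2·[H⁺]^16·[Tl⁺]^5); log Q = 9.848.
E = E° − (0.0592/n) log Q = +0.26 − (0.0592/10)(9.848) = +0.202 V.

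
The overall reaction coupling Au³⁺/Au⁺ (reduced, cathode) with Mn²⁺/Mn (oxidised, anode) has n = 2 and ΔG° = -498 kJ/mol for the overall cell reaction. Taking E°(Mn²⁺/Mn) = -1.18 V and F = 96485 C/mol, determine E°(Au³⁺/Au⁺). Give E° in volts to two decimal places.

+1.40 V

E°cell = −ΔG°/(nF) = −(-498×10³)/((2)(96485)) = +2.581 V.
Since Au³⁺/Au⁺ is the cathode and Mn²⁺/Mn the anode, E°cell = E°(Au³⁺/Au⁺) − E°(Mn²⁺/Mn).
So E°(Au³⁺/Au⁺) = E°cell + E°(Mn²⁺/Mn) = +2.581 + (-1.18) = +1.40 V.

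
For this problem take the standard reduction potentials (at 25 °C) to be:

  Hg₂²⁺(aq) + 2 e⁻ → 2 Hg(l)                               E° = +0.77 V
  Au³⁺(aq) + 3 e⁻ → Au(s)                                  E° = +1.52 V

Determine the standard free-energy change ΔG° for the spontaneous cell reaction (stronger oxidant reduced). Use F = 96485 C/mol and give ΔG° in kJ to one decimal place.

-434.2 kJ

Au³⁺/Au (E° = +1.52 V) is the cathode; Hg₂²⁺/Hg (E° = +0.77 V) is the anode, so E°cell = +0.75 V.
Balancing electrons gives n = 6 (lcm of 3 and 2).
ΔG° = −nFE° = −(6)(96485)(+0.75) = -434,182 J = -434.2 kJ.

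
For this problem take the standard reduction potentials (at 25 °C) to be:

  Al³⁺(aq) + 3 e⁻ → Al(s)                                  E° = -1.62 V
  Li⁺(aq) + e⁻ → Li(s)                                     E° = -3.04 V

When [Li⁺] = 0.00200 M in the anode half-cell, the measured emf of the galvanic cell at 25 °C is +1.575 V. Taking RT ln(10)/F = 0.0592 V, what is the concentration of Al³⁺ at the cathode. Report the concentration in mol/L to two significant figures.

0.57 M

Al³⁺/Al is the cathode, Li⁺/Li the anode: E°cell = +1.42 V, n = 3.
Overall reaction: Al³⁺(aq) + 3 Li(s) → Al(s) + 3 Li⁺(aq); Q = [Li⁺]^3/[Al³⁺]^1.
From E = E° − (0.0592/n) log Q: log Q = (E° − E)·n/0.0592 = (+1.42 − (+1.575))·3/0.0592 = -7.8547.
So 1·log[Al³⁺] = 3·log(0.002) − log Q = -8.0969 − (-7.8547) = -0.2422; [Al³⁺] = 10^(-0.2422) ≈ 0.57 M.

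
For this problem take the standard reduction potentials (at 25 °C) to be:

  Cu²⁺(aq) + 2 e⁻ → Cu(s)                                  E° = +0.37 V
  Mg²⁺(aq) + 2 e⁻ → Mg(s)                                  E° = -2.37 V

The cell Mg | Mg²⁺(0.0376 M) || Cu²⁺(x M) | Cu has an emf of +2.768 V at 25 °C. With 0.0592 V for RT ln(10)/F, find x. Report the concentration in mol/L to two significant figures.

0.33 M

Cu²⁺/Cu is the cathode, Mg²⁺/Mg the anode: E°cell = +2.74 V, n = 2.
Overall reaction: Cu²⁺(aq) + Mg(s) → Cu(s) + Mg²⁺(aq); Q = [Mg²⁺]^1/[Cu²⁺]^1.
From E = E° − (0.0592/n) log Q: log Q = (E° − E)·n/0.0592 = (+2.74 − (+2.768))·2/0.0592 = -0.9459.
So 1·log[Cu²⁺] = 1·log(0.0376) − log Q = -1.4248 − (-0.9459) = -0.4789; [Cu²⁺] = 10^(-0.4789) ≈ 0.33 M.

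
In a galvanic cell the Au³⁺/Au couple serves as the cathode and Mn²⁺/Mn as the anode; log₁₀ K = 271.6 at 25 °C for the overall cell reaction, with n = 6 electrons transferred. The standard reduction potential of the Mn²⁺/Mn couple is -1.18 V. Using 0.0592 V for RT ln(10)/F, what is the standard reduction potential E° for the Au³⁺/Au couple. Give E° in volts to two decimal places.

E°cell = (0.0592/n)·log K = (0.0592/6)(271.6) = +2.680 V.
Since Au³⁺/Au is the cathode and Mn²⁺/Mn the anode, E°cell = E°(Au³⁺/Au) − E°(Mn²⁺/Mn).
So E°(Au³⁺/Au) = E°cell + E°(Mn²⁺/Mn) = +2.680 + (-1.18) = +1.50 V.

+1.50 V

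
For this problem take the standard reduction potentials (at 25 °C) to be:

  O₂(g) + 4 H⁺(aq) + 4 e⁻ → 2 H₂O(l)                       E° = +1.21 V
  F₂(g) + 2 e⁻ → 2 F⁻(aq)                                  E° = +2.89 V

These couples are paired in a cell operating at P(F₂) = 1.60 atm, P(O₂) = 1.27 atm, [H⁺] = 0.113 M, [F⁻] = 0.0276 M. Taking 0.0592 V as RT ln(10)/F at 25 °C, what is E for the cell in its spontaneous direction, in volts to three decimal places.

+1.833 V

F₂/F⁻ is the cathode (higher E°), O₂/H₂O the anode: E°cell = +2.89 − (+1.21) = +1.68 V, n = 4.
Overall: 2 F₂(g) + 2 H₂O(l) → 4 F⁻(aq) + O₂(g) + 4 H⁺(aq)
Q = [F⁻]^4·P(O₂)·[H⁺]^4 / (P(F₂)^2); log Q = -10.328.
E = E° − (0.0592/n) log Q = +1.68 − (0.0592/4)(-10.328) = +1.833 V.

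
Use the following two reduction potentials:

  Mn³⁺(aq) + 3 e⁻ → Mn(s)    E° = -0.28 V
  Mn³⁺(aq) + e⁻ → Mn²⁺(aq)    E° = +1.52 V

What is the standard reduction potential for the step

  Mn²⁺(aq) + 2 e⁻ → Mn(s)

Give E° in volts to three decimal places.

-1.180 V

Sequential free energies add, so n₃E°₃ = n₁E°₁ + n₂E°₂.
With n₃ = 3, and the known step contributing 1×(+1.52) V, the unknown satisfies 2·E° = 3×(-0.28) − 1×(+1.52) = -2.360.
E° = -2.360 / 2 = -1.180 V.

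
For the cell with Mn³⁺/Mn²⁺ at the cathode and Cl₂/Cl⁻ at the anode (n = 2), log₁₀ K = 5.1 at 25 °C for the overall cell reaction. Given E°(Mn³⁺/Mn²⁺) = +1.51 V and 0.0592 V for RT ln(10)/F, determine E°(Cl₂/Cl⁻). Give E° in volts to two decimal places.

+1.36 V

E°cell = (0.0592/n)·log K = (0.0592/2)(5.1) = +0.151 V.
Since Mn³⁺/Mn²⁺ is the cathode and Cl₂/Cl⁻ the anode, E°cell = E°(Mn³⁺/Mn²⁺) − E°(Cl₂/Cl⁻).
So E°(Cl₂/Cl⁻) = E°(Mn³⁺/Mn²⁺) − E°cell = (+1.51) − (+0.151) = +1.36 V.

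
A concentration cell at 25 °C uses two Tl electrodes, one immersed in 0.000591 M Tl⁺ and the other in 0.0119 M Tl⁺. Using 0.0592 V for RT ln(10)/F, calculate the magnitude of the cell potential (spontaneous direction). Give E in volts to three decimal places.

For a concentration cell E°cell = 0. The 0.0119 M side is the cathode (reduction is favoured where [Tl⁺] is higher).
With n = 1, E = −(0.0592/1) log([Tl⁺]ₐₙ/[Tl⁺]꜀ₐₜ) = −(0.0592/1) log(0.000591/0.0119) = −(0.0592/1)(-1.304) = +0.077 V.

+0.077 V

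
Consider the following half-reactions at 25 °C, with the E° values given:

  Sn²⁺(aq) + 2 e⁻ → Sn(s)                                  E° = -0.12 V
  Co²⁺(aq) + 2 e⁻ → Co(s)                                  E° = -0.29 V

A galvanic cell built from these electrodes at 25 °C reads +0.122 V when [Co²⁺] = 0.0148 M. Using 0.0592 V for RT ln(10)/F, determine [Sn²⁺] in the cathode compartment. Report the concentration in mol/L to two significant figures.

Sn²⁺/Sn is the cathode, Co²⁺/Co the anode: E°cell = +0.17 V, n = 2.
Overall reaction: Sn²⁺(aq) + Co(s) → Sn(s) + Co²⁺(aq); Q = [Co²⁺]^1/[Sn²⁺]^1.
From E = E° − (0.0592/n) log Q: log Q = (E° − E)·n/0.0592 = (+0.17 − (+0.122))·2/0.0592 = 1.6216.
So 1·log[Sn²⁺] = 1·log(0.0148) − log Q = -1.8297 − (1.6216) = -3.4513; [Sn²⁺] = 10^(-3.4513) ≈ 0.00035 M.

0.00035 M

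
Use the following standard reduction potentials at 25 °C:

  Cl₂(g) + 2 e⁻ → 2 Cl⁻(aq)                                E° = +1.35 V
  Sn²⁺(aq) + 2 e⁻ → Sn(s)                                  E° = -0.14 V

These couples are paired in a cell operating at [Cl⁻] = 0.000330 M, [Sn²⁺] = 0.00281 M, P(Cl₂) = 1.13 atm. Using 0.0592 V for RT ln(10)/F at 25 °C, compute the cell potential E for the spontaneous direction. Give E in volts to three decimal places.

Cl₂/Cl⁻ is the cathode (higher E°), Sn²⁺/Sn the anode: E°cell = +1.35 − (-0.14) = +1.49 V, n = 2.
Overall: Cl₂(g) + Sn(s) → 2 Cl⁻(aq) + Sn²⁺(aq)
Q = [Cl⁻]^2·[Sn²⁺] / (P(Cl₂)); log Q = -9.567.
E = E° − (0.0592/n) log Q = +1.49 − (0.0592/2)(-9.567) = +1.773 V.

+1.773 V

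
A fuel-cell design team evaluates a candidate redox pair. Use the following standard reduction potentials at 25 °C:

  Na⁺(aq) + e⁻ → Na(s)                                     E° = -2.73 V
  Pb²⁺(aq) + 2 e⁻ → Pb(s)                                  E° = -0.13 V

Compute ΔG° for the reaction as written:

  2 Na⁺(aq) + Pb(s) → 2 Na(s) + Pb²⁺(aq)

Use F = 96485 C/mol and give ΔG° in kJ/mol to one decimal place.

As written, Na⁺/Na is reduced (cathode) and Pb²⁺/Pb is oxidised (anode), so E°cell = (-2.73) − (-0.13) = -2.60 V.
Balancing electrons gives n = 2.
ΔG° = −nFE° = −(2)(96485)(-2.60) = 501,722 J = +501.7 kJ/mol.

+501.7 kJ/mol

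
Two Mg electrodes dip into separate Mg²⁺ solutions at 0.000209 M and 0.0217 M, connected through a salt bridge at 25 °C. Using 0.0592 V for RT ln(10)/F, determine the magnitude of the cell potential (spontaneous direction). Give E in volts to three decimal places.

+0.060 V

For a concentration cell E°cell = 0. The 0.0217 M side is the cathode (reduction is favoured where [Mg²⁺] is higher).
With n = 2, E = −(0.0592/2) log([Mg²⁺]ₐₙ/[Mg²⁺]꜀ₐₜ) = −(0.0592/2) log(0.000209/0.0217) = −(0.0592/2)(-2.016) = +0.060 V.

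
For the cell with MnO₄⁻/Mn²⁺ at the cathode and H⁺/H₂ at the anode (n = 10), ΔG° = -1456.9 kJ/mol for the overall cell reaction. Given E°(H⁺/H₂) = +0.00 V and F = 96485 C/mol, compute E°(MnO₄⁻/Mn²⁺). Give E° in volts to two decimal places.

+1.51 V

E°cell = −ΔG°/(nF) = −(-1456.9×10³)/((10)(96485)) = +1.510 V.
Since MnO₄⁻/Mn²⁺ is the cathode and H⁺/H₂ the anode, E°cell = E°(MnO₄⁻/Mn²⁺) − E°(H⁺/H₂).
So E°(MnO₄⁻/Mn²⁺) = E°cell + E°(H⁺/H₂) = +1.510 + (+0.00) = +1.51 V.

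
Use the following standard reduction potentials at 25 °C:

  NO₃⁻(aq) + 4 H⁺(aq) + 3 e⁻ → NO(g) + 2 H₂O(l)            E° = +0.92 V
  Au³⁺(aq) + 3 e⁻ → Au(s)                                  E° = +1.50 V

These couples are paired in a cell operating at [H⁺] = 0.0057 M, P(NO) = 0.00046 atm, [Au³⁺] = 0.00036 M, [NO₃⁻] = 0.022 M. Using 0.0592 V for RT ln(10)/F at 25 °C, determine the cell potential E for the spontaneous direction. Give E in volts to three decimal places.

Au³⁺/Au is the cathode (higher E°), NO₃⁻/NO the anode: E°cell = +1.50 − (+0.92) = +0.58 V, n = 3.
Overall: Au³⁺(aq) + NO(g) + 2 H₂O(l) → Au(s) + NO₃⁻(aq) + 4 H⁺(aq)
Q = [NO₃⁻]·[H⁺]^4 / ([Au³⁺]·P(NO)); log Q = -3.853.
E = E° − (0.0592/n) log Q = +0.58 − (0.0592/3)(-3.853) = +0.656 V.

+0.656 V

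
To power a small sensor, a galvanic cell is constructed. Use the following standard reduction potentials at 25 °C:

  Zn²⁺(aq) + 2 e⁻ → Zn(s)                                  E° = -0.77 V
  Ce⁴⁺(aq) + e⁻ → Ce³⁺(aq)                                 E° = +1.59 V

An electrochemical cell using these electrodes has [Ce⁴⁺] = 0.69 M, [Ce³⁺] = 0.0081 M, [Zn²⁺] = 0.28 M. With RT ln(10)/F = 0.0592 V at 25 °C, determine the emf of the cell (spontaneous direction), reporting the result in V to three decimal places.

+2.491 V

Ce⁴⁺/Ce³⁺ is the cathode (higher E°), Zn²⁺/Zn the anode: E°cell = +1.59 − (-0.77) = +2.36 V, n = 2.
Overall: 2 Ce⁴⁺(aq) + Zn(s) → 2 Ce³⁺(aq) + Zn²⁺(aq)
Q = [Ce³⁺]^2·[Zn²⁺] / ([Ce⁴⁺]^2); log Q = -4.414.
E = E° − (0.0592/n) log Q = +2.36 − (0.0592/2)(-4.414) = +2.491 V.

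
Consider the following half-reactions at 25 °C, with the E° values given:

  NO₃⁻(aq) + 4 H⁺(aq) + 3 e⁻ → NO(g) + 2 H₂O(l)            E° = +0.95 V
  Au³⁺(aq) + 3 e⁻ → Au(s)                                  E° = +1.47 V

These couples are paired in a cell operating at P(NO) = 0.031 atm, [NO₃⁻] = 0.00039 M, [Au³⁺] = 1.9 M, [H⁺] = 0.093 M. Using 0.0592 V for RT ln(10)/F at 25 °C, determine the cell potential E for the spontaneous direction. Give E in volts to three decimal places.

+0.644 V

Au³⁺/Au is the cathode (higher E°), NO₃⁻/NO the anode: E°cell = +1.47 − (+0.95) = +0.52 V, n = 3.
Overall: Au³⁺(aq) + NO(g) + 2 H₂O(l) → Au(s) + NO₃⁻(aq) + 4 H⁺(aq)
Q = [NO₃⁻]·[H⁺]^4 / ([Au³⁺]·P(NO)); log Q = -6.305.
E = E° − (0.0592/n) log Q = +0.52 − (0.0592/3)(-6.305) = +0.644 V.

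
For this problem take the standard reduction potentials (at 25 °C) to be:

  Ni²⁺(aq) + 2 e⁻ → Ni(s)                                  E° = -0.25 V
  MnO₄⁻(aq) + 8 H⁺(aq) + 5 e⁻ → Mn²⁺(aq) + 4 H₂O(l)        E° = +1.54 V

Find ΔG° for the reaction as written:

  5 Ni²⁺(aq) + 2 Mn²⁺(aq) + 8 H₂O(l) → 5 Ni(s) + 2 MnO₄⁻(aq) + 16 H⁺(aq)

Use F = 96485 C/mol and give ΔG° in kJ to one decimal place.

As written, Ni²⁺/Ni is reduced (cathode) and MnO₄⁻/Mn²⁺ is oxidised (anode), so E°cell = (-0.25) − (+1.54) = -1.79 V.
Balancing electrons gives n = 10.
ΔG° = −nFE° = −(10)(96485)(-1.79) = 1,727,082 J = +1727.1 kJ.

+1727.1 kJ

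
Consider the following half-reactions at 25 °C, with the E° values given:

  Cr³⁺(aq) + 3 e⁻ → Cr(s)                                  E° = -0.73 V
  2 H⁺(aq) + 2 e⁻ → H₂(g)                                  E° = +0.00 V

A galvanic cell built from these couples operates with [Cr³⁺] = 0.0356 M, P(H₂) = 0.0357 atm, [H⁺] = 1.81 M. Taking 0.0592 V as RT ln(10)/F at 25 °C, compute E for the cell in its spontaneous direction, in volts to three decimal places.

+0.817 V

H⁺/H₂ is the cathode (higher E°), Cr³⁺/Cr the anode: E°cell = +0.00 − (-0.73) = +0.73 V, n = 6.
Overall: 6 H⁺(aq) + 2 Cr(s) → 3 H₂(g) + 2 Cr³⁺(aq)
Q = P(H₂)^3·[Cr³⁺]^2 / ([H⁺]^6); log Q = -8.785.
E = E° − (0.0592/n) log Q = +0.73 − (0.0592/6)(-8.785) = +0.817 V.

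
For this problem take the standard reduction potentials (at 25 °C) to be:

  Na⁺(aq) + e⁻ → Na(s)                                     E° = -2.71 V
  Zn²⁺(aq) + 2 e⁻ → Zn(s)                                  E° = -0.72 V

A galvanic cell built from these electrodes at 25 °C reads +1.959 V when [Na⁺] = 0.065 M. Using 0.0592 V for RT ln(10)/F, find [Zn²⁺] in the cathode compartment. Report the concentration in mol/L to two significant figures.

0.00038 M

Zn²⁺/Zn is the cathode, Na⁺/Na the anode: E°cell = +1.99 V, n = 2.
Overall reaction: Zn²⁺(aq) + 2 Na(s) → Zn(s) + 2 Na⁺(aq); Q = [Na⁺]^2/[Zn²⁺]^1.
From E = E° − (0.0592/n) log Q: log Q = (E° − E)·n/0.0592 = (+1.99 − (+1.959))·2/0.0592 = 1.0473.
So 1·log[Zn²⁺] = 2·log(0.065) − log Q = -2.3742 − (1.0473) = -3.4215; [Zn²⁺] = 10^(-3.4215) ≈ 0.00038 M.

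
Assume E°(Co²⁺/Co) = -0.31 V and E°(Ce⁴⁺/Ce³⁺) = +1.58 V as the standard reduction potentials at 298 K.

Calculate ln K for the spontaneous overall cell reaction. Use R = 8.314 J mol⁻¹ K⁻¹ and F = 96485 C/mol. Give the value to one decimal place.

Cathode: Ce⁴⁺/Ce³⁺; anode: Co²⁺/Co. E°cell = (+1.58) − (-0.31) = +1.89 V, with n = 2.
ΔG° = −nFE° = −RT ln K, so ln K = nFE°/(RT) = (2)(96485)(+1.89) / ((8.314)(298)) = 147.206.

147.2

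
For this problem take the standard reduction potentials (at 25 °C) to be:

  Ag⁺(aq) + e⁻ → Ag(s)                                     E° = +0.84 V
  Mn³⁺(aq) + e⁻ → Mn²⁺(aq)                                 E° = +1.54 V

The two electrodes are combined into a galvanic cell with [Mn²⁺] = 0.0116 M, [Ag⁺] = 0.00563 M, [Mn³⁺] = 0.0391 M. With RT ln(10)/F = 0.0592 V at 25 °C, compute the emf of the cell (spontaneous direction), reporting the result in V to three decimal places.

+0.864 V

Mn³⁺/Mn²⁺ is the cathode (higher E°), Ag⁺/Ag the anode: E°cell = +1.54 − (+0.84) = +0.70 V, n = 1.
Overall: Mn³⁺(aq) + Ag(s) → Mn²⁺(aq) + Ag⁺(aq)
Q = [Mn²⁺]·[Ag⁺] / ([Mn³⁺]); log Q = -2.777.
E = E° − (0.0592/n) log Q = +0.70 − (0.0592/1)(-2.777) = +0.864 V.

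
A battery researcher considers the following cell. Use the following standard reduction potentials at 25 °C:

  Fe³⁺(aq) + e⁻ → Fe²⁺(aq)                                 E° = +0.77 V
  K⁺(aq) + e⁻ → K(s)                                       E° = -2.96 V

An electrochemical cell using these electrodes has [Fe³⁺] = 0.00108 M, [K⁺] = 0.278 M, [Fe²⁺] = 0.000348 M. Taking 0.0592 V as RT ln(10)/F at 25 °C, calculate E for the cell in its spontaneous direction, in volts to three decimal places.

Fe³⁺/Fe²⁺ is the cathode (higher E°), K⁺/K the anode: E°cell = +0.77 − (-2.96) = +3.73 V, n = 1.
Overall: Fe³⁺(aq) + K(s) → Fe²⁺(aq) + K⁺(aq)
Q = [Fe²⁺]·[K⁺] / ([Fe³⁺]); log Q = -1.048.
E = E° − (0.0592/n) log Q = +3.73 − (0.0592/1)(-1.048) = +3.792 V.

+3.792 V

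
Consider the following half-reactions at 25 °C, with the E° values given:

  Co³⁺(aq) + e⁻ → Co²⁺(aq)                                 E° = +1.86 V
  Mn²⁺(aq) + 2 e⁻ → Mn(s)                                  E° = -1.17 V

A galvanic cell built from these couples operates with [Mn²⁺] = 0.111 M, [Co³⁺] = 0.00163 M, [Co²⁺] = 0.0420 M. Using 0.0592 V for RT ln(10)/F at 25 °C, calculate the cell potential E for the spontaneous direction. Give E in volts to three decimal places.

+2.975 V

Co³⁺/Co²⁺ is the cathode (higher E°), Mn²⁺/Mn the anode: E°cell = +1.86 − (-1.17) = +3.03 V, n = 2.
Overall: 2 Co³⁺(aq) + Mn(s) → 2 Co²⁺(aq) + Mn²⁺(aq)
Q = [Co²⁺]^2·[Mn²⁺] / ([Co³⁺]^2); log Q = 1.867.
E = E° − (0.0592/n) log Q = +3.03 − (0.0592/2)(1.867) = +2.975 V.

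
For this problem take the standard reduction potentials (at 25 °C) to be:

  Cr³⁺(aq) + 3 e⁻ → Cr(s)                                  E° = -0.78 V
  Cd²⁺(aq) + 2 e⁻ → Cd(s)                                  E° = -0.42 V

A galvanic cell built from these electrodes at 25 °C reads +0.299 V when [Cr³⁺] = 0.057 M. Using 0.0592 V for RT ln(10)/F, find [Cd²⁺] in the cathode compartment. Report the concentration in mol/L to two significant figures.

Cd²⁺/Cd is the cathode, Cr³⁺/Cr the anode: E°cell = +0.36 V, n = 6.
Overall reaction: 3 Cd²⁺(aq) + 2 Cr(s) → 3 Cd(s) + 2 Cr³⁺(aq); Q = [Cr³⁺]^2/[Cd²⁺]^3.
From E = E° − (0.0592/n) log Q: log Q = (E° − E)·n/0.0592 = (+0.36 − (+0.299))·6/0.0592 = 6.1824.
So 3·log[Cd²⁺] = 2·log(0.057) − log Q = -2.4883 − (6.1824) = -8.6707; log[Cd²⁺] = -8.6707 / 3 = -2.8902; [Cd²⁺] = 10^(-2.8902) ≈ 0.0013 M.

0.0013 M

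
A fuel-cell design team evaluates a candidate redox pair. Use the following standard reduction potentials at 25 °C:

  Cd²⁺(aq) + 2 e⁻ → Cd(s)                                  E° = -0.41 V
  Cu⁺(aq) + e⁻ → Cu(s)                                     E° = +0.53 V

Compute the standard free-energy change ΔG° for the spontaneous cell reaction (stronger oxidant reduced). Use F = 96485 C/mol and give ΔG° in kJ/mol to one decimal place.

Cu⁺/Cu (E° = +0.53 V) is the cathode; Cd²⁺/Cd (E° = -0.41 V) is the anode, so E°cell = +0.94 V.
Balancing electrons gives n = 2 (lcm of 1 and 2).
ΔG° = −nFE° = −(2)(96485)(+0.94) = -181,392 J = -181.4 kJ/mol.

-181.4 kJ/mol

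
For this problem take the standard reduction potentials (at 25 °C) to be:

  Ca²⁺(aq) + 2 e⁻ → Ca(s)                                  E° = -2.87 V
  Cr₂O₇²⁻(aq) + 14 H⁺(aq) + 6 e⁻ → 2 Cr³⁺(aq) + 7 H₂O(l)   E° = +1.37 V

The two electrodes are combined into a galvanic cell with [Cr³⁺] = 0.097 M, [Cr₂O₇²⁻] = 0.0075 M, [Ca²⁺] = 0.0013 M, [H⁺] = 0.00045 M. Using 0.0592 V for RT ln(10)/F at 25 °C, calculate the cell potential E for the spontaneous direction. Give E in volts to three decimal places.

+3.862 V

Cr₂O₇²⁻/Cr³⁺ is the cathode (higher E°), Ca²⁺/Ca the anode: E°cell = +1.37 − (-2.87) = +4.24 V, n = 6.
Overall: Cr₂O₇²⁻(aq) + 14 H⁺(aq) + 3 Ca(s) → 2 Cr³⁺(aq) + 7 H₂O(l) + 3 Ca²⁺(aq)
Q = [Cr³⁺]^2·[Ca²⁺]^3 / ([Cr₂O₇²⁻]·[H⁺]^14); log Q = 38.295.
E = E° − (0.0592/n) log Q = +4.24 − (0.0592/6)(38.295) = +3.862 V.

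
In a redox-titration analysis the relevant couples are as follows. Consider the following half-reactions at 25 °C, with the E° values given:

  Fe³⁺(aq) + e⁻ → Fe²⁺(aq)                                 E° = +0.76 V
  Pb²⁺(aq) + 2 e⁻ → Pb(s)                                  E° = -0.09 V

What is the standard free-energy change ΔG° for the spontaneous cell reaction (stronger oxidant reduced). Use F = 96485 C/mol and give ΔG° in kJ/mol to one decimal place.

-164.0 kJ/mol

Fe³⁺/Fe²⁺ (E° = +0.76 V) is the cathode; Pb²⁺/Pb (E° = -0.09 V) is the anode, so E°cell = +0.85 V.
Balancing electrons gives n = 2 (lcm of 1 and 2).
ΔG° = −nFE° = −(2)(96485)(+0.85) = -164,024 J = -164.0 kJ/mol.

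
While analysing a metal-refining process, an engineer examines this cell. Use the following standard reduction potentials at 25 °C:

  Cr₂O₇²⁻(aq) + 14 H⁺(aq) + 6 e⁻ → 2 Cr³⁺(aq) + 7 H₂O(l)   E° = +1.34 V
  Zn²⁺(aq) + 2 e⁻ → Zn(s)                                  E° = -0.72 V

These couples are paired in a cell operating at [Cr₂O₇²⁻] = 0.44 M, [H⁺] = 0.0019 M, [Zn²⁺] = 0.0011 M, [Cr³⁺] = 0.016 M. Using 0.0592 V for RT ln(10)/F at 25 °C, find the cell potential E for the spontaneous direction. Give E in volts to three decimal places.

+1.804 V

Cr₂O₇²⁻/Cr³⁺ is the cathode (higher E°), Zn²⁺/Zn the anode: E°cell = +1.34 − (-0.72) = +2.06 V, n = 6.
Overall: Cr₂O₇²⁻(aq) + 14 H⁺(aq) + 3 Zn(s) → 2 Cr³⁺(aq) + 7 H₂O(l) + 3 Zn²⁺(aq)
Q = [Cr³⁺]^2·[Zn²⁺]^3 / ([Cr₂O₇²⁻]·[H⁺]^14); log Q = 25.986.
E = E° − (0.0592/n) log Q = +2.06 − (0.0592/6)(25.986) = +1.804 V.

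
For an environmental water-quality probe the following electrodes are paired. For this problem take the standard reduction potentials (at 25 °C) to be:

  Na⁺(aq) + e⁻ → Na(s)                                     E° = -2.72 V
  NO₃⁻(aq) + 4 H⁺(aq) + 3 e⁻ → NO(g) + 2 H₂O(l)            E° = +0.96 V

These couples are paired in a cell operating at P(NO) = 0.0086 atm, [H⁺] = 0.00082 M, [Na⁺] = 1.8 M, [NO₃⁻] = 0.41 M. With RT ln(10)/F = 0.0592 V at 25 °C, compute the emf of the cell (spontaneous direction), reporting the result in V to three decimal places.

+3.454 V

NO₃⁻/NO is the cathode (higher E°), Na⁺/Na the anode: E°cell = +0.96 − (-2.72) = +3.68 V, n = 3.
Overall: NO₃⁻(aq) + 4 H⁺(aq) + 3 Na(s) → NO(g) + 2 H₂O(l) + 3 Na⁺(aq)
Q = P(NO)·[Na⁺]^3 / ([NO₃⁻]·[H⁺]^4); log Q = 11.432.
E = E° − (0.0592/n) log Q = +3.68 − (0.0592/3)(11.432) = +3.454 V.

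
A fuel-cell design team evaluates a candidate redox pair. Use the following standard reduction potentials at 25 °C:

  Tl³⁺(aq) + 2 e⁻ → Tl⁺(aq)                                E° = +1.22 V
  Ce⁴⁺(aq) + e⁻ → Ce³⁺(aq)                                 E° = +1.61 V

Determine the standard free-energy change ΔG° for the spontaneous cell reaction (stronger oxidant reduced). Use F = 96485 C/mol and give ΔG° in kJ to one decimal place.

-75.3 kJ

Ce⁴⁺/Ce³⁺ (E° = +1.61 V) is the cathode; Tl³⁺/Tl⁺ (E° = +1.22 V) is the anode, so E°cell = +0.39 V.
Balancing electrons gives n = 2 (lcm of 1 and 2).
ΔG° = −nFE° = −(2)(96485)(+0.39) = -75,258 J = -75.3 kJ.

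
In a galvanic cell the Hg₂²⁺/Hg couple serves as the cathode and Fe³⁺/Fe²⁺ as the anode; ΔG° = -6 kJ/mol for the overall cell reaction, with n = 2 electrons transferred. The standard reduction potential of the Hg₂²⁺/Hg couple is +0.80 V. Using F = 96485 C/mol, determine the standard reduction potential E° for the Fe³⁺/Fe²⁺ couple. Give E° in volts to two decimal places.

+0.77 V

E°cell = −ΔG°/(nF) = −(-6×10³)/((2)(96485)) = +0.031 V.
Since Hg₂²⁺/Hg is the cathode and Fe³⁺/Fe²⁺ the anode, E°cell = E°(Hg₂²⁺/Hg) − E°(Fe³⁺/Fe²⁺).
So E°(Fe³⁺/Fe²⁺) = E°(Hg₂²⁺/Hg) − E°cell = (+0.80) − (+0.031) = +0.77 V.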